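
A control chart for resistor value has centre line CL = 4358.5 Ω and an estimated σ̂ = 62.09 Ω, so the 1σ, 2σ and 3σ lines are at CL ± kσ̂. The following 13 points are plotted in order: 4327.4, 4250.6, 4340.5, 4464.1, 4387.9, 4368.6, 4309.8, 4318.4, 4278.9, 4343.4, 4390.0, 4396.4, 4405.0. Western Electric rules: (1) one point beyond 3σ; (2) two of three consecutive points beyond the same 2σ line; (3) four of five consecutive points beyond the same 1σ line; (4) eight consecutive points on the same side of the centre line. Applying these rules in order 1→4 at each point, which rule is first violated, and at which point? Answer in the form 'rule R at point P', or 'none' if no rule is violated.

none

Zone of each point (C = within 1σ̂, B = 1σ̂–2σ̂, A = 2σ̂–3σ̂, * = beyond 3σ̂; sign = side of CL): 1:-C, 2:-B, 3:-C, 4:+B, 5:+C, 6:+C, 7:-C, 8:-C, 9:-B, 10:-C, 11:+C, 12:+C, 13:+C
No rule fires across all 13 points.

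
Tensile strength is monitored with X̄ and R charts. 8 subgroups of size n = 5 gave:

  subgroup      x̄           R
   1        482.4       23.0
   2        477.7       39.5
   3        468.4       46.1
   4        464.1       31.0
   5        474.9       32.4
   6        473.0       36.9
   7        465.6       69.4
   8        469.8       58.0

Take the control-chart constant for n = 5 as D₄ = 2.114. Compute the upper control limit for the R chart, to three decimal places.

R̄ = (23.0 + 39.5 + 46.1 + 31.0 + 32.4 + 36.9 + 69.4 + 58.0) / 8 = 336.3000 / 8 = 42.0375
UCL_R = D₄·R̄ = 2.114 × 42.0375 = 88.8673

88.867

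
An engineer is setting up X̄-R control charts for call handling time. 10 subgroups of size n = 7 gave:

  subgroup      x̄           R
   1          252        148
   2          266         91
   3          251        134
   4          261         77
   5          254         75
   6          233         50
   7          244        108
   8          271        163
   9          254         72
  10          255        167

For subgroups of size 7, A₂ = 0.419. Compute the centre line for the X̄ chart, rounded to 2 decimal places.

X̄̄ = (252 + 266 + 251 + 261 + 254 + 233 + 244 + 271 + 254 + 255) / 10 = 2541.0000 / 10 = 254.1000
CL = X̄̄ = 254.1000

254.10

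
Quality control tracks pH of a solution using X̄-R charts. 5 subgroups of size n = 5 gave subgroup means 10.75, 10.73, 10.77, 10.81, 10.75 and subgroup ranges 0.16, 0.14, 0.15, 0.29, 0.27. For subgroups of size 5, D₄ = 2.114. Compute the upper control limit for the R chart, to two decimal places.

0.43

R̄ = (0.16 + 0.14 + 0.15 + 0.29 + 0.27) / 5 = 1.0100 / 5 = 0.2020
UCL_R = D₄·R̄ = 2.114 × 0.2020 = 0.4270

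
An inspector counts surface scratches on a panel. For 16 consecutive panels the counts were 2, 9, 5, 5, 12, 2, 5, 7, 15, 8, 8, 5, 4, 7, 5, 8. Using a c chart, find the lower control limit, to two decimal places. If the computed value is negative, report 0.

c̄ = (2 + 9 + 5 + 5 + 12 + 2 + 5 + 7 + 15 + 8 + 8 + 5 + 4 + 7 + 5 + 8) / 16 = 107 / 16 = 6.6875
LCL = c̄ − 3√c̄ = 6.6875 − 3 × 2.5860 = -1.0706 → 0 (cannot be negative)

0.00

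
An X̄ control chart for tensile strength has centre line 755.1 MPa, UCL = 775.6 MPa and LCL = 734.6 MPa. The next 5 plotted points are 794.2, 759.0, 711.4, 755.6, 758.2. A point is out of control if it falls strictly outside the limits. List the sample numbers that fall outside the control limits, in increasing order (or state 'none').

1, 3

Compare each point to [734.6, 775.6]: sample 1 = 794.2 > UCL; sample 3 = 711.4 < LCL.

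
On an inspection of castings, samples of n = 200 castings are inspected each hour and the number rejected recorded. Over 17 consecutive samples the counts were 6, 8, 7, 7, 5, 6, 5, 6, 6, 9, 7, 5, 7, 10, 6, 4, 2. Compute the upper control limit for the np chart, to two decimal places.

13.61

p̄ = Σdᵢ / (k·n) = 106 / (17 × 200) = 0.03118
UCL = np̄ + 3·√(np̄(1−p̄)) = 6.2353 + 3 × √(6.2353×0.96882) = 6.2353 + 3 × 2.4578 = 13.6088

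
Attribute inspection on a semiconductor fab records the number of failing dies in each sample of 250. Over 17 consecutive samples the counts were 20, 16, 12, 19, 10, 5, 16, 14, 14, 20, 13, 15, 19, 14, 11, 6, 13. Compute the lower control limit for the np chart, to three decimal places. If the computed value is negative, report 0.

p̄ = Σdᵢ / (k·n) = 237 / (17 × 250) = 0.05576
LCL = np̄ − 3·√(np̄(1−p̄)) = 13.9412 − 3 × 3.6282 = 3.0566

3.057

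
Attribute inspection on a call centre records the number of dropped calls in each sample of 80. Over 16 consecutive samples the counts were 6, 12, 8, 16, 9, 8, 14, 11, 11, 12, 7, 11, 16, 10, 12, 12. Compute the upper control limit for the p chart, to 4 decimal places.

p̄ = Σdᵢ / (k·n) = 175 / (16 × 80) = 0.13672
UCL = p̄ + 3·√(p̄(1−p̄)/n) = 0.13672 + 3 × √(0.13672×0.86328/80) = 0.13672 + 3 × 0.03841 = 0.25195

0.2519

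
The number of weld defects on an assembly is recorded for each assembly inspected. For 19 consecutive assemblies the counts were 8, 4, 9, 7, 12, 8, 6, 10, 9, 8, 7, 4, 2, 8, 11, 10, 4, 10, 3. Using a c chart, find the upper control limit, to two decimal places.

15.51

c̄ = (8 + 4 + 9 + 7 + 12 + 8 + 6 + 10 + 9 + 8 + 7 + 4 + 2 + 8 + 11 + 10 + 4 + 10 + 3) / 19 = 140 / 19 = 7.3684
UCL = c̄ + 3√c̄ = 7.3684 + 3 × √7.3684 = 7.3684 + 3 × 2.7145 = 15.5119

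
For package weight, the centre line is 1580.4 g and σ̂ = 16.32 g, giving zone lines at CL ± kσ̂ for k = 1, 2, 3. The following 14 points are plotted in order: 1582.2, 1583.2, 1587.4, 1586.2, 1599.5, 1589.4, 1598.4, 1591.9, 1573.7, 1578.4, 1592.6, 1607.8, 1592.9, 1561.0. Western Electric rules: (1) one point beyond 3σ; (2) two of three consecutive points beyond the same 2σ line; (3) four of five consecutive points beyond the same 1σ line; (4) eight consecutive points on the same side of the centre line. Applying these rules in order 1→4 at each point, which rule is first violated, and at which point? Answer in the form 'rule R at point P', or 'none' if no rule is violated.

Zone of each point (C = within 1σ̂, B = 1σ̂–2σ̂, A = 2σ̂–3σ̂, * = beyond 3σ̂; sign = side of CL): 1:+C, 2:+C, 3:+C, 4:+C, 5:+B, 6:+C, 7:+B, 8:+C, 9:-C, 10:-C, 11:+C, 12:+B, 13:+C, 14:-B
Rule 4 (eight consecutive points on the same side of the centre line) is satisfied at point 8.

rule 4 at point 8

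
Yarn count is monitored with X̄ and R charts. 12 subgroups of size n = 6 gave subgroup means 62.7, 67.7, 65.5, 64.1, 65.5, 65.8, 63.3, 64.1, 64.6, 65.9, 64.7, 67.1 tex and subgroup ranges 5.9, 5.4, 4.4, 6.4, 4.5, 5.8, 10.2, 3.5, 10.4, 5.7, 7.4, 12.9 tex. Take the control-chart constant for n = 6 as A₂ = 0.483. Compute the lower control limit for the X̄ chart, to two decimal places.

61.76

X̄̄ = (62.7 + 67.7 + 65.5 + 64.1 + 65.5 + 65.8 + 63.3 + 64.1 + 64.6 + 65.9 + 64.7 + 67.1) / 12 = 781.0000 / 12 = 65.0833
R̄ = (5.9 + 5.4 + 4.4 + 6.4 + 4.5 + 5.8 + 10.2 + 3.5 + 10.4 + 5.7 + 7.4 + 12.9) / 12 = 82.5000 / 12 = 6.8750
LCL = X̄̄ − A₂·R̄ = 65.0833 − 0.483 × 6.8750 = 61.7627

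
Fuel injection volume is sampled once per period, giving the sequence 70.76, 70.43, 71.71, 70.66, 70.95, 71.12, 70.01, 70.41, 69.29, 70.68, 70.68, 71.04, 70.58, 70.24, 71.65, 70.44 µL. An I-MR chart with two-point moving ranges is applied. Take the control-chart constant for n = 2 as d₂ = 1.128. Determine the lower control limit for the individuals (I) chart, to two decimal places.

68.73

X̄ = (70.76 + 70.43 + 71.71 + 70.66 + 70.95 + 71.12 + 70.01 + 70.41 + 69.29 + 70.68 + 70.68 + 71.04 + 70.58 + 70.24 + 71.65 + 70.44) / 16 = 70.6656
Moving ranges: 0.33, 1.28, 1.05, 0.29, 0.17, 1.11, 0.40, 1.12, 1.39, 0.00, 0.36, 0.46, 0.34, 1.41, 1.21; M̄R̄ = 10.9200 / 15 = 0.7280
LCL = X̄ − 3·M̄R̄/d₂ = 70.6656 − 3 × 0.7280 / 1.128 = 68.7295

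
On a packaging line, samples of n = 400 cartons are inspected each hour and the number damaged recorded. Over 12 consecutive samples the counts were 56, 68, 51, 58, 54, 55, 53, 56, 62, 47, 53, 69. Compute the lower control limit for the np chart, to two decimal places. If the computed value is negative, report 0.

35.89

p̄ = Σdᵢ / (k·n) = 682 / (12 × 400) = 0.14208
LCL = np̄ − 3·√(np̄(1−p̄)) = 56.8333 − 3 × 6.9827 = 35.8852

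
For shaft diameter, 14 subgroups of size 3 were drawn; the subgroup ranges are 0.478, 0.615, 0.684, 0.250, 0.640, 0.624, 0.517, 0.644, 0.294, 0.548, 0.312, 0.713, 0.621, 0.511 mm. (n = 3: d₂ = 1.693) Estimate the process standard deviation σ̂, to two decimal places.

0.31

R̄ = (0.478 + 0.615 + 0.684 + 0.250 + 0.640 + 0.624 + 0.517 + 0.644 + 0.294 + 0.548 + 0.312 + 0.713 + 0.621 + 0.511) / 14 = 0.5322
σ̂ = R̄ / d₂ = 0.5322 / 1.693 = 0.3144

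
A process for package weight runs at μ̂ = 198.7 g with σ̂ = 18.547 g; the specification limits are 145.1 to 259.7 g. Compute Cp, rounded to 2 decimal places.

Cp = (USL − LSL) / (6σ̂) = (259.7 − 145.1) / (6 × 18.547) = 114.6000 / 111.2820 = 1.0298

1.03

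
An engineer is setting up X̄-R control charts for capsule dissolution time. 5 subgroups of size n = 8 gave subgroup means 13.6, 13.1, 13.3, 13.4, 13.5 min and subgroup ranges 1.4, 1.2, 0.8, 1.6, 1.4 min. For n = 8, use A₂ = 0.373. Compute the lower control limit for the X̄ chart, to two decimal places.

12.90

X̄̄ = (13.6 + 13.1 + 13.3 + 13.4 + 13.5) / 5 = 66.9000 / 5 = 13.3800
R̄ = (1.4 + 1.2 + 0.8 + 1.6 + 1.4) / 5 = 6.4000 / 5 = 1.2800
LCL = X̄̄ − A₂·R̄ = 13.3800 − 0.373 × 1.2800 = 12.9026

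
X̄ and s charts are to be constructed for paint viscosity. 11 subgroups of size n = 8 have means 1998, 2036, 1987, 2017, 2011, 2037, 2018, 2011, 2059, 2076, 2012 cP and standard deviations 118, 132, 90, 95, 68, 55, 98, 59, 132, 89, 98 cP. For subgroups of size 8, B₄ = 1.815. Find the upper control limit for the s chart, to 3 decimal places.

170.610

s̄ = (118 + 132 + 90 + 95 + 68 + 55 + 98 + 59 + 132 + 89 + 98) / 11 = 94.0000
UCL_s = B₄·s̄ = 1.815 × 94.0000 = 170.6100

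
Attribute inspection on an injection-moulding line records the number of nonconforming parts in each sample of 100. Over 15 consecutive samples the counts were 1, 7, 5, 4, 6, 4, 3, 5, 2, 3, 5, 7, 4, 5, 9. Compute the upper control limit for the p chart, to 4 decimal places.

0.1099

p̄ = Σdᵢ / (k·n) = 70 / (15 × 100) = 0.04667
UCL = p̄ + 3·√(p̄(1−p̄)/n) = 0.04667 + 3 × √(0.04667×0.95333/100) = 0.04667 + 3 × 0.02109 = 0.10994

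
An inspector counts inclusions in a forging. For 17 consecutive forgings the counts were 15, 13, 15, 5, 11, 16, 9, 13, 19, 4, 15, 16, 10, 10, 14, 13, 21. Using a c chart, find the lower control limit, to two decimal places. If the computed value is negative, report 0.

c̄ = (15 + 13 + 15 + 5 + 11 + 16 + 9 + 13 + 19 + 4 + 15 + 16 + 10 + 10 + 14 + 13 + 21) / 17 = 219 / 17 = 12.8824
LCL = c̄ − 3√c̄ = 12.8824 − 3 × 3.5892 = 2.1148

2.11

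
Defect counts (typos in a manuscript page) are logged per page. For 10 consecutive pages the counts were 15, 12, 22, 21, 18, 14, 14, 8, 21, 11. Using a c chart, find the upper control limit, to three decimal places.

c̄ = (15 + 12 + 22 + 21 + 18 + 14 + 14 + 8 + 21 + 11) / 10 = 156 / 10 = 15.6000
UCL = c̄ + 3√c̄ = 15.6000 + 3 × √15.6000 = 15.6000 + 3 × 3.9497 = 27.4491

27.449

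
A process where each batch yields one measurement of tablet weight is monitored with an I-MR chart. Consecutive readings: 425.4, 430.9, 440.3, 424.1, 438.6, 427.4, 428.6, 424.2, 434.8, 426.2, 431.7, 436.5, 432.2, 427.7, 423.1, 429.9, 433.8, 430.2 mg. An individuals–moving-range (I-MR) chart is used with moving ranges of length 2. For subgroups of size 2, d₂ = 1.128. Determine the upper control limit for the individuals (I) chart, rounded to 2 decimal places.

X̄ = (425.4 + 430.9 + 440.3 + 424.1 + 438.6 + 427.4 + 428.6 + 424.2 + 434.8 + 426.2 + 431.7 + 436.5 + 432.2 + 427.7 + 423.1 + 429.9 + 433.8 + 430.2) / 18 = 430.3111
Moving ranges: 5.5, 9.4, 16.2, 14.5, 11.2, 1.2, 4.4, 10.6, 8.6, 5.5, 4.8, 4.3, 4.5, 4.6, 6.8, 3.9, 3.6; M̄R̄ = 119.6000 / 17 = 7.0353
UCL = X̄ + 3·M̄R̄/d₂ = 430.3111 + 3 × 7.0353 / 1.128 = 449.0220

449.02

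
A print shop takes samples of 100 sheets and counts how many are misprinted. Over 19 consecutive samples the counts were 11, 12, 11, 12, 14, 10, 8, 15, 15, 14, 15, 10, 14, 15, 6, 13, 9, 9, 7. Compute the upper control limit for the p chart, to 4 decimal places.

p̄ = Σdᵢ / (k·n) = 220 / (19 × 100) = 0.11579
UCL = p̄ + 3·√(p̄(1−p̄)/n) = 0.11579 + 3 × √(0.11579×0.88421/100) = 0.11579 + 3 × 0.03200 = 0.21178

0.2118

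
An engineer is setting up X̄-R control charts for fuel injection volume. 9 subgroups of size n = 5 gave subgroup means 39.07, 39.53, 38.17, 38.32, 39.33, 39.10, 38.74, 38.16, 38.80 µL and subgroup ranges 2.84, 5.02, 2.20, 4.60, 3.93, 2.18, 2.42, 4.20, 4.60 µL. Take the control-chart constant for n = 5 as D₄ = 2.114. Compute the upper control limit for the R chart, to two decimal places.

7.51

R̄ = (2.84 + 5.02 + 2.20 + 4.60 + 3.93 + 2.18 + 2.42 + 4.20 + 4.60) / 9 = 31.9900 / 9 = 3.5544
UCL_R = D₄·R̄ = 2.114 × 3.5544 = 7.5141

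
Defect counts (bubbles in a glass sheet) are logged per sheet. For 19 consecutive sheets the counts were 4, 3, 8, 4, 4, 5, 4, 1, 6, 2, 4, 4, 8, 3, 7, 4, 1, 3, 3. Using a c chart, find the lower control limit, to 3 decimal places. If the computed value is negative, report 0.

c̄ = (4 + 3 + 8 + 4 + 4 + 5 + 4 + 1 + 6 + 2 + 4 + 4 + 8 + 3 + 7 + 4 + 1 + 3 + 3) / 19 = 78 / 19 = 4.1053
LCL = c̄ − 3√c̄ = 4.1053 − 3 × 2.0261 = -1.9732 → 0 (cannot be negative)

0.000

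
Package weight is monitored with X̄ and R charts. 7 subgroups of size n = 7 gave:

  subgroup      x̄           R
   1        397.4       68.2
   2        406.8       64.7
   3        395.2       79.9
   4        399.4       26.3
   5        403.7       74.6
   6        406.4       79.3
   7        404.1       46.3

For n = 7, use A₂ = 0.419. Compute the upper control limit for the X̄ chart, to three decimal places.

X̄̄ = (397.4 + 406.8 + 395.2 + 399.4 + 403.7 + 406.4 + 404.1) / 7 = 2813.0000 / 7 = 401.8571
R̄ = (68.2 + 64.7 + 79.9 + 26.3 + 74.6 + 79.3 + 46.3) / 7 = 439.3000 / 7 = 62.7571
UCL = X̄̄ + A₂·R̄ = 401.8571 + 0.419 × 62.7571 = 428.1524

428.152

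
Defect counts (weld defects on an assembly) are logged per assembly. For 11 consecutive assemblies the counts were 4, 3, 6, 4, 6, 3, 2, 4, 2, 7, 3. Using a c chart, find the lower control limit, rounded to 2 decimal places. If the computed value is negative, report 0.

0.00

c̄ = (4 + 3 + 6 + 4 + 6 + 3 + 2 + 4 + 2 + 7 + 3) / 11 = 44 / 11 = 4.0000
LCL = c̄ − 3√c̄ = 4.0000 − 3 × 2.0000 = -2.0000 → 0 (cannot be negative)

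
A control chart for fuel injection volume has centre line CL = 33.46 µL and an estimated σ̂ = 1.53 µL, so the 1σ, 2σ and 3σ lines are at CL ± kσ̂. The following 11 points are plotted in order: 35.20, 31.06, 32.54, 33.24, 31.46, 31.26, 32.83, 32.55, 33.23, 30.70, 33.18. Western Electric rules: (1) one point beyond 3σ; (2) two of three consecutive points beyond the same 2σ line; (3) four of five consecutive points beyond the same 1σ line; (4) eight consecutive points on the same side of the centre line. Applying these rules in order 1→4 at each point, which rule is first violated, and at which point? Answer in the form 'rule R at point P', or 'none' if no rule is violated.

rule 4 at point 9

Zone of each point (C = within 1σ̂, B = 1σ̂–2σ̂, A = 2σ̂–3σ̂, * = beyond 3σ̂; sign = side of CL): 1:+B, 2:-B, 3:-C, 4:-C, 5:-B, 6:-B, 7:-C, 8:-C, 9:-C, 10:-B, 11:-C
Rule 4 (eight consecutive points on the same side of the centre line) is satisfied at point 9.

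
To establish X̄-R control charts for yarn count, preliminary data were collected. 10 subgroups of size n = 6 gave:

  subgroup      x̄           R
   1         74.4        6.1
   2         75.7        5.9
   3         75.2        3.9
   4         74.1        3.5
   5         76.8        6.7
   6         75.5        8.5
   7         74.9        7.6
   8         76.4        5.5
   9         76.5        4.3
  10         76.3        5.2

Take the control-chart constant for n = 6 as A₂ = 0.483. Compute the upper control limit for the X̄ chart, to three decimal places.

X̄̄ = (74.4 + 75.7 + 75.2 + 74.1 + 76.8 + 75.5 + 74.9 + 76.4 + 76.5 + 76.3) / 10 = 755.8000 / 10 = 75.5800
R̄ = (6.1 + 5.9 + 3.9 + 3.5 + 6.7 + 8.5 + 7.6 + 5.5 + 4.3 + 5.2) / 10 = 57.2000 / 10 = 5.7200
UCL = X̄̄ + A₂·R̄ = 75.5800 + 0.483 × 5.7200 = 78.3428

78.343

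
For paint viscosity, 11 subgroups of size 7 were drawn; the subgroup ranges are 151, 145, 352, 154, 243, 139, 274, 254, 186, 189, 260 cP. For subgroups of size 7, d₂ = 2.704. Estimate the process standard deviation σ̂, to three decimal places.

R̄ = (151 + 145 + 352 + 154 + 243 + 139 + 274 + 254 + 186 + 189 + 260) / 11 = 213.3636
σ̂ = R̄ / d₂ = 213.3636 / 2.704 = 78.9067

78.907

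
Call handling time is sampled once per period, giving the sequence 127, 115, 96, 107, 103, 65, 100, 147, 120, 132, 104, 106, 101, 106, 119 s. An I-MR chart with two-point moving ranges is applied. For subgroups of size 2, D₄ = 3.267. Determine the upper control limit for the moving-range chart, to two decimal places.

Moving ranges: 12, 19, 11, 4, 38, 35, 47, 27, 12, 28, 2, 5, 5, 13; M̄R̄ = 258.0000 / 14 = 18.4286
UCL_MR = D₄·M̄R̄ = 3.267 × 18.4286 = 60.2061

60.21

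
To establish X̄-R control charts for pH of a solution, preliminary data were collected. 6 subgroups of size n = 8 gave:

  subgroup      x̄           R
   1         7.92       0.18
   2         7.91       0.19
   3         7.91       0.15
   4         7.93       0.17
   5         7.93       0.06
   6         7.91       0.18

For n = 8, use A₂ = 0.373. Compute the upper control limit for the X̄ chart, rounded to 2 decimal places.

X̄̄ = (7.92 + 7.91 + 7.91 + 7.93 + 7.93 + 7.91) / 6 = 47.5100 / 6 = 7.9183
R̄ = (0.18 + 0.19 + 0.15 + 0.17 + 0.06 + 0.18) / 6 = 0.9300 / 6 = 0.1550
UCL = X̄̄ + A₂·R̄ = 7.9183 + 0.373 × 0.1550 = 7.9761

7.98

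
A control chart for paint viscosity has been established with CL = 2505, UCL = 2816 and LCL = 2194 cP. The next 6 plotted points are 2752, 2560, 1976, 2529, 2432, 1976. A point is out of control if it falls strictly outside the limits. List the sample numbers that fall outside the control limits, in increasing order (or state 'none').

Compare each point to [2194, 2816]: sample 3 = 1976 < LCL; sample 6 = 1976 < LCL.

3, 6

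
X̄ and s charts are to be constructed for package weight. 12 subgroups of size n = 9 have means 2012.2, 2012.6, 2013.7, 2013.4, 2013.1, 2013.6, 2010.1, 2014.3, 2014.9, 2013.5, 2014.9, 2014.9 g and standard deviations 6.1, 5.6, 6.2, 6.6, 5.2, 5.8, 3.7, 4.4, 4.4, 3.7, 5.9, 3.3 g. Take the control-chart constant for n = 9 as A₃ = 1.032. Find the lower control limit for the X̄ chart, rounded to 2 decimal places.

2008.20

X̄̄ = (2012.2 + 2012.6 + 2013.7 + 2013.4 + 2013.1 + 2013.6 + 2010.1 + 2014.3 + 2014.9 + 2013.5 + 2014.9 + 2014.9) / 12 = 2013.4333
s̄ = (6.1 + 5.6 + 6.2 + 6.6 + 5.2 + 5.8 + 3.7 + 4.4 + 4.4 + 3.7 + 5.9 + 3.3) / 12 = 5.0750
LCL = X̄̄ − A₃·s̄ = 2013.4333 − 1.032 × 5.0750 = 2008.1959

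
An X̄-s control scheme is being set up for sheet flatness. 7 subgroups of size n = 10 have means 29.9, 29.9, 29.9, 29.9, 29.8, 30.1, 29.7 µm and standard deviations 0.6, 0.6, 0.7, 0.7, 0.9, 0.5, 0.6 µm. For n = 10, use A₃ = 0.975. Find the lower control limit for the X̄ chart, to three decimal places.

29.245

X̄̄ = (29.9 + 29.9 + 29.9 + 29.9 + 29.8 + 30.1 + 29.7) / 7 = 29.8857
s̄ = (0.6 + 0.6 + 0.7 + 0.7 + 0.9 + 0.5 + 0.6) / 7 = 0.6571
LCL = X̄̄ − A₃·s̄ = 29.8857 − 0.975 × 0.6571 = 29.2450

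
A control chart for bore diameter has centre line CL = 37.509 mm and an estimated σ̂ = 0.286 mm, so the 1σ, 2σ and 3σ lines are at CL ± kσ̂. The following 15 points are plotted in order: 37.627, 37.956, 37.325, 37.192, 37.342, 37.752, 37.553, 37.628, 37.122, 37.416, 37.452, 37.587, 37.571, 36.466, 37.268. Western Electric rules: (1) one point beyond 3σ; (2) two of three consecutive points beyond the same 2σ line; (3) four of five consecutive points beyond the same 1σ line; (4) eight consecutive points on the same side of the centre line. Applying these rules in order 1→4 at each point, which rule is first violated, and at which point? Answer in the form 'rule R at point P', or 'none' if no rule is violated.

rule 1 at point 14

Zone of each point (C = within 1σ̂, B = 1σ̂–2σ̂, A = 2σ̂–3σ̂, * = beyond 3σ̂; sign = side of CL): 1:+C, 2:+B, 3:-C, 4:-B, 5:-C, 6:+C, 7:+C, 8:+C, 9:-B, 10:-C, 11:-C, 12:+C, 13:+C, 14:-*, 15:-C
Rule 1 (one point beyond the 3σ limits) is satisfied at point 14.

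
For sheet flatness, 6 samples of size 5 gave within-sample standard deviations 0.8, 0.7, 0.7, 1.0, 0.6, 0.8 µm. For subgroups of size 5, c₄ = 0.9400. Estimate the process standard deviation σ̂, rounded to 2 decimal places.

s̄ = (0.8 + 0.7 + 0.7 + 1.0 + 0.6 + 0.8) / 6 = 0.7667
σ̂ = s̄ / c₄ = 0.7667 / 0.9400 = 0.8156

0.82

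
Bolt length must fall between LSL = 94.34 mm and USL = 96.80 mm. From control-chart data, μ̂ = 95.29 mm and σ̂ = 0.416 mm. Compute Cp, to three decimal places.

0.986

Cp = (USL − LSL) / (6σ̂) = (96.80 − 94.34) / (6 × 0.416) = 2.4600 / 2.4960 = 0.9856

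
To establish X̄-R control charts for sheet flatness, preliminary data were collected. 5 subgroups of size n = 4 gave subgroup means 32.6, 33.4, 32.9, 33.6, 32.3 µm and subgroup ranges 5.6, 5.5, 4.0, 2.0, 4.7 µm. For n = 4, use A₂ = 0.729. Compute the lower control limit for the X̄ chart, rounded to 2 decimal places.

X̄̄ = (32.6 + 33.4 + 32.9 + 33.6 + 32.3) / 5 = 164.8000 / 5 = 32.9600
R̄ = (5.6 + 5.5 + 4.0 + 2.0 + 4.7) / 5 = 21.8000 / 5 = 4.3600
LCL = X̄̄ − A₂·R̄ = 32.9600 − 0.729 × 4.3600 = 29.7816

29.78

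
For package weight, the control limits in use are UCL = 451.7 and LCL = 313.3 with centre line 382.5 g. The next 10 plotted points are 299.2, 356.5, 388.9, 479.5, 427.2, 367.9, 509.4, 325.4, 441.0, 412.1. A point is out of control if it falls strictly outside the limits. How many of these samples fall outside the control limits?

3

Compare each point to [313.3, 451.7]: sample 1 = 299.2 < LCL; sample 4 = 479.5 > UCL; sample 7 = 509.4 > UCL.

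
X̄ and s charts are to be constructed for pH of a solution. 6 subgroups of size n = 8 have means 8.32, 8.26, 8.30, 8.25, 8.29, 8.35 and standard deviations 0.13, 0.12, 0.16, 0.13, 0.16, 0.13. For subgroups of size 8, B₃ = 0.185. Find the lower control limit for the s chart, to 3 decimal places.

s̄ = (0.13 + 0.12 + 0.16 + 0.13 + 0.16 + 0.13) / 6 = 0.1383
LCL_s = B₃·s̄ = 0.185 × 0.1383 = 0.0256

0.026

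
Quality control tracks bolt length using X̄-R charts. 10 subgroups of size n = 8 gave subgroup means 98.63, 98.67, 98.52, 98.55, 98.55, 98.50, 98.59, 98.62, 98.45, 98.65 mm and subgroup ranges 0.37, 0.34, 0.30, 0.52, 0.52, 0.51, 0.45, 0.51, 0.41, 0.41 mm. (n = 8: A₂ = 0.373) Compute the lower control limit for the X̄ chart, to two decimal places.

98.41

X̄̄ = (98.63 + 98.67 + 98.52 + 98.55 + 98.55 + 98.50 + 98.59 + 98.62 + 98.45 + 98.65) / 10 = 985.7300 / 10 = 98.5730
R̄ = (0.37 + 0.34 + 0.30 + 0.52 + 0.52 + 0.51 + 0.45 + 0.51 + 0.41 + 0.41) / 10 = 4.3400 / 10 = 0.4340
LCL = X̄̄ − A₂·R̄ = 98.5730 − 0.373 × 0.4340 = 98.4111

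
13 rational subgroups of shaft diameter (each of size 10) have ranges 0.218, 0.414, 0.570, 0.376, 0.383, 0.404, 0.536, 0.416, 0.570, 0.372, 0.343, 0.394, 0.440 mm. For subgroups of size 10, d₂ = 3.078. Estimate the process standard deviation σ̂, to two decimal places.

R̄ = (0.218 + 0.414 + 0.570 + 0.376 + 0.383 + 0.404 + 0.536 + 0.416 + 0.570 + 0.372 + 0.343 + 0.394 + 0.440) / 13 = 0.4182
σ̂ = R̄ / d₂ = 0.4182 / 3.078 = 0.1359

0.14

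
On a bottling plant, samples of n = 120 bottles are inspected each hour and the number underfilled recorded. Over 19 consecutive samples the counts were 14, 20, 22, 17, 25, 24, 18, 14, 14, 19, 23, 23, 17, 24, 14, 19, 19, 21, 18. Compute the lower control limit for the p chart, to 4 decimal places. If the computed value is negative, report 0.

p̄ = Σdᵢ / (k·n) = 365 / (19 × 120) = 0.16009
LCL = p̄ − 3·√(p̄(1−p̄)/n) = 0.16009 − 3 × 0.03347 = 0.05967

0.0597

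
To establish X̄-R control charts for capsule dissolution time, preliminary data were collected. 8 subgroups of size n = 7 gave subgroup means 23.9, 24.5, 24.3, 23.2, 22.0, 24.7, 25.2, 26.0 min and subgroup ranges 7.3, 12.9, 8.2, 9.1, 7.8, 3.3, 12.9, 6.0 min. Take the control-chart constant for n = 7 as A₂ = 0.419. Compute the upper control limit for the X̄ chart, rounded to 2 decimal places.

X̄̄ = (23.9 + 24.5 + 24.3 + 23.2 + 22.0 + 24.7 + 25.2 + 26.0) / 8 = 193.8000 / 8 = 24.2250
R̄ = (7.3 + 12.9 + 8.2 + 9.1 + 7.8 + 3.3 + 12.9 + 6.0) / 8 = 67.5000 / 8 = 8.4375
UCL = X̄̄ + A₂·R̄ = 24.2250 + 0.419 × 8.4375 = 27.7603

27.76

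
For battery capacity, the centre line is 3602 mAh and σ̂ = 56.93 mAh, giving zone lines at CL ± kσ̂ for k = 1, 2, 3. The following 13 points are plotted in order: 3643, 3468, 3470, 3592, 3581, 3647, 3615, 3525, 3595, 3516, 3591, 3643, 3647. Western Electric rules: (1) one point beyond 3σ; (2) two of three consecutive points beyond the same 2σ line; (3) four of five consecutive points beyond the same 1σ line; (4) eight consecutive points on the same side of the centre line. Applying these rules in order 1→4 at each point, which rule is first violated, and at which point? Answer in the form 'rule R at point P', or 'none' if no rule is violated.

Zone of each point (C = within 1σ̂, B = 1σ̂–2σ̂, A = 2σ̂–3σ̂, * = beyond 3σ̂; sign = side of CL): 1:+C, 2:-A, 3:-A, 4:-C, 5:-C, 6:+C, 7:+C, 8:-B, 9:-C, 10:-B, 11:-C, 12:+C, 13:+C
Rule 2 (two of three consecutive points beyond the same 2σ limit) is satisfied at point 3.

rule 2 at point 3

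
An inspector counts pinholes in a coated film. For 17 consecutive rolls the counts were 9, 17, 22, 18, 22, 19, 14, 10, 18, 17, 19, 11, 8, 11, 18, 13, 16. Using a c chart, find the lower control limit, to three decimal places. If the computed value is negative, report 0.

3.634

c̄ = (9 + 17 + 22 + 18 + 22 + 19 + 14 + 10 + 18 + 17 + 19 + 11 + 8 + 11 + 18 + 13 + 16) / 17 = 262 / 17 = 15.4118
LCL = c̄ − 3√c̄ = 15.4118 − 3 × 3.9258 = 3.6344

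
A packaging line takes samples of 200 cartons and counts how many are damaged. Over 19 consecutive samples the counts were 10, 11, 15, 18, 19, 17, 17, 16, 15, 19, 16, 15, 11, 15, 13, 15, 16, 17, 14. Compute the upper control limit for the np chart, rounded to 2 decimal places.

p̄ = Σdᵢ / (k·n) = 289 / (19 × 200) = 0.07605
UCL = np̄ + 3·√(np̄(1−p̄)) = 15.2105 + 3 × √(15.2105×0.92395) = 15.2105 + 3 × 3.7488 = 26.4570

26.46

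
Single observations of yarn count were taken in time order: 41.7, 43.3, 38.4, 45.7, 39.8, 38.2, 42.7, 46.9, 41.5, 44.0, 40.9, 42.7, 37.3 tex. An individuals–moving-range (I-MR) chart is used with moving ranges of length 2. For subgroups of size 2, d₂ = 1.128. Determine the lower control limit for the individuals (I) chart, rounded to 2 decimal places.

31.09

X̄ = (41.7 + 43.3 + 38.4 + 45.7 + 39.8 + 38.2 + 42.7 + 46.9 + 41.5 + 44.0 + 40.9 + 42.7 + 37.3) / 13 = 41.7769
Moving ranges: 1.6, 4.9, 7.3, 5.9, 1.6, 4.5, 4.2, 5.4, 2.5, 3.1, 1.8, 5.4; M̄R̄ = 48.2000 / 12 = 4.0167
LCL = X̄ − 3·M̄R̄/d₂ = 41.7769 − 3 × 4.0167 / 1.128 = 31.0943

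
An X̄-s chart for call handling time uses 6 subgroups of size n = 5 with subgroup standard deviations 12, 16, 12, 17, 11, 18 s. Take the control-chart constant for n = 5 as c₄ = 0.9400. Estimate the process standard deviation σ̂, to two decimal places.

s̄ = (12 + 16 + 12 + 17 + 11 + 18) / 6 = 14.3333
σ̂ = s̄ / c₄ = 14.3333 / 0.9400 = 15.2482

15.25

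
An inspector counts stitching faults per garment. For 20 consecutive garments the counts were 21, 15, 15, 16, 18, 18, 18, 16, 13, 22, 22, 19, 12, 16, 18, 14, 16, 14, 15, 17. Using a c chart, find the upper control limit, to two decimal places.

29.03

c̄ = (21 + 15 + 15 + 16 + 18 + 18 + 18 + 16 + 13 + 22 + 22 + 19 + 12 + 16 + 18 + 14 + 16 + 14 + 15 + 17) / 20 = 335 / 20 = 16.7500
UCL = c̄ + 3√c̄ = 16.7500 + 3 × √16.7500 = 16.7500 + 3 × 4.0927 = 29.0280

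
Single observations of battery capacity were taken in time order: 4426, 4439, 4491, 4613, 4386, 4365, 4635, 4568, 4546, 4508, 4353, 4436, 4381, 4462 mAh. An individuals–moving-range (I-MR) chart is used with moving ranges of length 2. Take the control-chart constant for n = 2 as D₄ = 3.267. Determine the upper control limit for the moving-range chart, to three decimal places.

303.077

Moving ranges: 13, 52, 122, 227, 21, 270, 67, 22, 38, 155, 83, 55, 81; M̄R̄ = 1206.0000 / 13 = 92.7692
UCL_MR = D₄·M̄R̄ = 3.267 × 92.7692 = 303.0771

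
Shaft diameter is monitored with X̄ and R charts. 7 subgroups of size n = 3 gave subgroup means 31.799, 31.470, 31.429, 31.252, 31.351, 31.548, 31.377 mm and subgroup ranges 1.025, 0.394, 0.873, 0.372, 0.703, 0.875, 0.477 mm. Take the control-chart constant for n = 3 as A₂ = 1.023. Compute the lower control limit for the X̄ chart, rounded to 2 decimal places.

X̄̄ = (31.799 + 31.470 + 31.429 + 31.252 + 31.351 + 31.548 + 31.377) / 7 = 220.2260 / 7 = 31.4609
R̄ = (1.025 + 0.394 + 0.873 + 0.372 + 0.703 + 0.875 + 0.477) / 7 = 4.7190 / 7 = 0.6741
LCL = X̄̄ − A₂·R̄ = 31.4609 − 1.023 × 0.6741 = 30.7712

30.77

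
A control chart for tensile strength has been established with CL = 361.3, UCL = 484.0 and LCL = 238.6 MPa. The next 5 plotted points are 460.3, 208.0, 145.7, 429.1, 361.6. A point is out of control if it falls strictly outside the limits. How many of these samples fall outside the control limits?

Compare each point to [238.6, 484.0]: sample 2 = 208.0 < LCL; sample 3 = 145.7 < LCL.

2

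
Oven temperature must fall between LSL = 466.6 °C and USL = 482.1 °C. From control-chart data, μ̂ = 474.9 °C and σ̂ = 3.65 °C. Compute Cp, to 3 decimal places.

Cp = (USL − LSL) / (6σ̂) = (482.1 − 466.6) / (6 × 3.65) = 15.5000 / 21.9000 = 0.7078

0.708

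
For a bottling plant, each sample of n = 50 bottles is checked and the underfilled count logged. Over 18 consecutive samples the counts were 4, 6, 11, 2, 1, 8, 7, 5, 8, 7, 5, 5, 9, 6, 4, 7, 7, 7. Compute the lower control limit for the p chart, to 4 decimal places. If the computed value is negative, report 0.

0.0000

p̄ = Σdᵢ / (k·n) = 109 / (18 × 50) = 0.12111
LCL = p̄ − 3·√(p̄(1−p̄)/n) = 0.12111 − 3 × 0.04614 = -0.01731 → 0 (negative, so LCL = 0)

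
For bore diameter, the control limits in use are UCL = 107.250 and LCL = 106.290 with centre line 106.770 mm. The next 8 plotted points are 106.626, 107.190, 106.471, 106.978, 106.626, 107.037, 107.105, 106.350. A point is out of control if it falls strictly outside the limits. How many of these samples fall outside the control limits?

All 8 points lie within [106.290, 107.250].

0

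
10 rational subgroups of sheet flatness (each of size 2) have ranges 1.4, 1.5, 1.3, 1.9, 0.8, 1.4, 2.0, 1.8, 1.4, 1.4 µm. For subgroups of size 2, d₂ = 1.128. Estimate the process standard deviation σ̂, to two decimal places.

R̄ = (1.4 + 1.5 + 1.3 + 1.9 + 0.8 + 1.4 + 2.0 + 1.8 + 1.4 + 1.4) / 10 = 1.4900
σ̂ = R̄ / d₂ = 1.4900 / 1.128 = 1.3209

1.32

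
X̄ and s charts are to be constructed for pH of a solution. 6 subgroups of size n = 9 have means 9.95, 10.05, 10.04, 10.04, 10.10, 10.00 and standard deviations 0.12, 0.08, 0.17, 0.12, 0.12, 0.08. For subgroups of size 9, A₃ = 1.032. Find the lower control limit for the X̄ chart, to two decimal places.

9.91

X̄̄ = (9.95 + 10.05 + 10.04 + 10.04 + 10.10 + 10.00) / 6 = 10.0300
s̄ = (0.12 + 0.08 + 0.17 + 0.12 + 0.12 + 0.08) / 6 = 0.1150
LCL = X̄̄ − A₃·s̄ = 10.0300 − 1.032 × 0.1150 = 9.9113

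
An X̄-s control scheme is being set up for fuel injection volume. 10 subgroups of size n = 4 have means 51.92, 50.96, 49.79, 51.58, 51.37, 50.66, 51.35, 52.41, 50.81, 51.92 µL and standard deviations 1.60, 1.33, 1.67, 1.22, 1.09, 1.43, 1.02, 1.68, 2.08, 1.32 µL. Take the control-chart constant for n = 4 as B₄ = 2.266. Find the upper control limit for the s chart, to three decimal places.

s̄ = (1.60 + 1.33 + 1.67 + 1.22 + 1.09 + 1.43 + 1.02 + 1.68 + 2.08 + 1.32) / 10 = 1.4440
UCL_s = B₄·s̄ = 2.266 × 1.4440 = 3.2721

3.272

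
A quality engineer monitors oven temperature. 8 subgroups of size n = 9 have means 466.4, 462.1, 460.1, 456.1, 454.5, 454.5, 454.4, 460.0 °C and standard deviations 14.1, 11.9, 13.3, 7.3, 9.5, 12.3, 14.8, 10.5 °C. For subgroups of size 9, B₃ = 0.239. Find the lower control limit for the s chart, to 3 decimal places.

s̄ = (14.1 + 11.9 + 13.3 + 7.3 + 9.5 + 12.3 + 14.8 + 10.5) / 8 = 11.7125
LCL_s = B₃·s̄ = 0.239 × 11.7125 = 2.7993

2.799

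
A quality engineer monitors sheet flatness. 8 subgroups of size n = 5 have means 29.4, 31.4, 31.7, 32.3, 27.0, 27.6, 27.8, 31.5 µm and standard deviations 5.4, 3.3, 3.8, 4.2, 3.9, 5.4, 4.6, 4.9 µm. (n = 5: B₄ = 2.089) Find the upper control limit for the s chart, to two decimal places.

s̄ = (5.4 + 3.3 + 3.8 + 4.2 + 3.9 + 5.4 + 4.6 + 4.9) / 8 = 4.4375
UCL_s = B₄·s̄ = 2.089 × 4.4375 = 9.2699

9.27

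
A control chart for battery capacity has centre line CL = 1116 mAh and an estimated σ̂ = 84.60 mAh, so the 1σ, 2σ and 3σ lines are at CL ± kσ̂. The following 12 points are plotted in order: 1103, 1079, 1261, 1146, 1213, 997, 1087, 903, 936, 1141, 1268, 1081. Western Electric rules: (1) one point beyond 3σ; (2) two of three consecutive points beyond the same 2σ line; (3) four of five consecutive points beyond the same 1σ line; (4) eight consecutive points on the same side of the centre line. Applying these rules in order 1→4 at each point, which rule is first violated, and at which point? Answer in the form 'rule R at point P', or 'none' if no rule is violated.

rule 2 at point 9

Zone of each point (C = within 1σ̂, B = 1σ̂–2σ̂, A = 2σ̂–3σ̂, * = beyond 3σ̂; sign = side of CL): 1:-C, 2:-C, 3:+B, 4:+C, 5:+B, 6:-B, 7:-C, 8:-A, 9:-A, 10:+C, 11:+B, 12:-C
Rule 2 (two of three consecutive points beyond the same 2σ limit) is satisfied at point 9.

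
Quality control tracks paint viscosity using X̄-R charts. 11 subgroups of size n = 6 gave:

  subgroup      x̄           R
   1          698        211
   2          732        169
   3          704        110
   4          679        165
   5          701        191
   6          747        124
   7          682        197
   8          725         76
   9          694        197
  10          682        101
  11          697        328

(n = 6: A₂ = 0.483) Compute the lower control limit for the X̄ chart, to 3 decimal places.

621.661

X̄̄ = (698 + 732 + 704 + 679 + 701 + 747 + 682 + 725 + 694 + 682 + 697) / 11 = 7741.0000 / 11 = 703.7273
R̄ = (211 + 169 + 110 + 165 + 191 + 124 + 197 + 76 + 197 + 101 + 328) / 11 = 1869.0000 / 11 = 169.9091
LCL = X̄̄ − A₂·R̄ = 703.7273 − 0.483 × 169.9091 = 621.6612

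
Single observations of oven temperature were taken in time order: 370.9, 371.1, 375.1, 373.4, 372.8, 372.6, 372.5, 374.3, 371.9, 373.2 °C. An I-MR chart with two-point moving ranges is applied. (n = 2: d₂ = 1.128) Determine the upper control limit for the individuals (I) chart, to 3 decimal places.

X̄ = (370.9 + 371.1 + 375.1 + 373.4 + 372.8 + 372.6 + 372.5 + 374.3 + 371.9 + 373.2) / 10 = 372.7800
Moving ranges: 0.2, 4.0, 1.7, 0.6, 0.2, 0.1, 1.8, 2.4, 1.3; M̄R̄ = 12.3000 / 9 = 1.3667
UCL = X̄ + 3·M̄R̄/d₂ = 372.7800 + 3 × 1.3667 / 1.128 = 376.4148

376.415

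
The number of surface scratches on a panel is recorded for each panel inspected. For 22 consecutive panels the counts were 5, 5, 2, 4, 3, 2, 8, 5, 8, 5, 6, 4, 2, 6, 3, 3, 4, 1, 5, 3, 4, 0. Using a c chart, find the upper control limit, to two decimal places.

c̄ = (5 + 5 + 2 + 4 + 3 + 2 + 8 + 5 + 8 + 5 + 6 + 4 + 2 + 6 + 3 + 3 + 4 + 1 + 5 + 3 + 4 + 0) / 22 = 88 / 22 = 4.0000
UCL = c̄ + 3√c̄ = 4.0000 + 3 × √4.0000 = 4.0000 + 3 × 2.0000 = 10.0000

10.00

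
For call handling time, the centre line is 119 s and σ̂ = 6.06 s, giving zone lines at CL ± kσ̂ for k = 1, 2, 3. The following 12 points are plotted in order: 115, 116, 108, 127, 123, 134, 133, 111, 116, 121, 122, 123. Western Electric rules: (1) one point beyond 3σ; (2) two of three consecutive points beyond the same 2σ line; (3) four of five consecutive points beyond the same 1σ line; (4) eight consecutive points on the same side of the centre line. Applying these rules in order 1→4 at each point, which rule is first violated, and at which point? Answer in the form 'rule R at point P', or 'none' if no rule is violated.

rule 2 at point 7

Zone of each point (C = within 1σ̂, B = 1σ̂–2σ̂, A = 2σ̂–3σ̂, * = beyond 3σ̂; sign = side of CL): 1:-C, 2:-C, 3:-B, 4:+B, 5:+C, 6:+A, 7:+A, 8:-B, 9:-C, 10:+C, 11:+C, 12:+C
Rule 2 (two of three consecutive points beyond the same 2σ limit) is satisfied at point 7.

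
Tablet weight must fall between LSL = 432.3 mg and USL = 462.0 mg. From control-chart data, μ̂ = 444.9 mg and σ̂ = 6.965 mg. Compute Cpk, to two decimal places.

Cpu = (USL − μ̂) / (3σ̂) = (462.0 − 444.9) / (3 × 6.965) = 0.8184; Cpl = (μ̂ − LSL) / (3σ̂) = (444.9 − 432.3) / (3 × 6.965) = 0.6030; Cpk = min(Cpu, Cpl) = 0.6030

0.60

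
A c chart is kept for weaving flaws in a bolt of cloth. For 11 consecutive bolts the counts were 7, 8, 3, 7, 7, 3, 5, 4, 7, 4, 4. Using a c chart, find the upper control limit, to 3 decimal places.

12.311

c̄ = (7 + 8 + 3 + 7 + 7 + 3 + 5 + 4 + 7 + 4 + 4) / 11 = 59 / 11 = 5.3636
UCL = c̄ + 3√c̄ = 5.3636 + 3 × √5.3636 = 5.3636 + 3 × 2.3160 = 12.3115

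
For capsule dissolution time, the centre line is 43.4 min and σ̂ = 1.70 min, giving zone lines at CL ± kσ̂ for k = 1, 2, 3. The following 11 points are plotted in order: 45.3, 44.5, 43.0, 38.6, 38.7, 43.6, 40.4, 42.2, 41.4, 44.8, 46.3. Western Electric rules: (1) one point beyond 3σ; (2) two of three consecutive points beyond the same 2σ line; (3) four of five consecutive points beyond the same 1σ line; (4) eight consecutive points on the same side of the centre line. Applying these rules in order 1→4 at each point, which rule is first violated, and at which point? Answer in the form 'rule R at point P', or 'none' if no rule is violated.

rule 2 at point 5

Zone of each point (C = within 1σ̂, B = 1σ̂–2σ̂, A = 2σ̂–3σ̂, * = beyond 3σ̂; sign = side of CL): 1:+B, 2:+C, 3:-C, 4:-A, 5:-A, 6:+C, 7:-B, 8:-C, 9:-B, 10:+C, 11:+B
Rule 2 (two of three consecutive points beyond the same 2σ limit) is satisfied at point 5.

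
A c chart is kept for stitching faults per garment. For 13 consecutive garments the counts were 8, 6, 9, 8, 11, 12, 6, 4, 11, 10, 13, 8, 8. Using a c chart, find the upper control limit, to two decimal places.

17.65

c̄ = (8 + 6 + 9 + 8 + 11 + 12 + 6 + 4 + 11 + 10 + 13 + 8 + 8) / 13 = 114 / 13 = 8.7692
UCL = c̄ + 3√c̄ = 8.7692 + 3 × √8.7692 = 8.7692 + 3 × 2.9613 = 17.6531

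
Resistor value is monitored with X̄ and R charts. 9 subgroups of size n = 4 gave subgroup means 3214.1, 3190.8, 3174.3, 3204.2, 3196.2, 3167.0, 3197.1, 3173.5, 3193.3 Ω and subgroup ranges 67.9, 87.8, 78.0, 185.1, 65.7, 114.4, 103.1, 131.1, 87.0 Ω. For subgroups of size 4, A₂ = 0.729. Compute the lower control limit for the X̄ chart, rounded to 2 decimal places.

3115.53

X̄̄ = (3214.1 + 3190.8 + 3174.3 + 3204.2 + 3196.2 + 3167.0 + 3197.1 + 3173.5 + 3193.3) / 9 = 28710.5000 / 9 = 3190.0556
R̄ = (67.9 + 87.8 + 78.0 + 185.1 + 65.7 + 114.4 + 103.1 + 131.1 + 87.0) / 9 = 920.1000 / 9 = 102.2333
LCL = X̄̄ − A₂·R̄ = 3190.0556 − 0.729 × 102.2333 = 3115.5275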